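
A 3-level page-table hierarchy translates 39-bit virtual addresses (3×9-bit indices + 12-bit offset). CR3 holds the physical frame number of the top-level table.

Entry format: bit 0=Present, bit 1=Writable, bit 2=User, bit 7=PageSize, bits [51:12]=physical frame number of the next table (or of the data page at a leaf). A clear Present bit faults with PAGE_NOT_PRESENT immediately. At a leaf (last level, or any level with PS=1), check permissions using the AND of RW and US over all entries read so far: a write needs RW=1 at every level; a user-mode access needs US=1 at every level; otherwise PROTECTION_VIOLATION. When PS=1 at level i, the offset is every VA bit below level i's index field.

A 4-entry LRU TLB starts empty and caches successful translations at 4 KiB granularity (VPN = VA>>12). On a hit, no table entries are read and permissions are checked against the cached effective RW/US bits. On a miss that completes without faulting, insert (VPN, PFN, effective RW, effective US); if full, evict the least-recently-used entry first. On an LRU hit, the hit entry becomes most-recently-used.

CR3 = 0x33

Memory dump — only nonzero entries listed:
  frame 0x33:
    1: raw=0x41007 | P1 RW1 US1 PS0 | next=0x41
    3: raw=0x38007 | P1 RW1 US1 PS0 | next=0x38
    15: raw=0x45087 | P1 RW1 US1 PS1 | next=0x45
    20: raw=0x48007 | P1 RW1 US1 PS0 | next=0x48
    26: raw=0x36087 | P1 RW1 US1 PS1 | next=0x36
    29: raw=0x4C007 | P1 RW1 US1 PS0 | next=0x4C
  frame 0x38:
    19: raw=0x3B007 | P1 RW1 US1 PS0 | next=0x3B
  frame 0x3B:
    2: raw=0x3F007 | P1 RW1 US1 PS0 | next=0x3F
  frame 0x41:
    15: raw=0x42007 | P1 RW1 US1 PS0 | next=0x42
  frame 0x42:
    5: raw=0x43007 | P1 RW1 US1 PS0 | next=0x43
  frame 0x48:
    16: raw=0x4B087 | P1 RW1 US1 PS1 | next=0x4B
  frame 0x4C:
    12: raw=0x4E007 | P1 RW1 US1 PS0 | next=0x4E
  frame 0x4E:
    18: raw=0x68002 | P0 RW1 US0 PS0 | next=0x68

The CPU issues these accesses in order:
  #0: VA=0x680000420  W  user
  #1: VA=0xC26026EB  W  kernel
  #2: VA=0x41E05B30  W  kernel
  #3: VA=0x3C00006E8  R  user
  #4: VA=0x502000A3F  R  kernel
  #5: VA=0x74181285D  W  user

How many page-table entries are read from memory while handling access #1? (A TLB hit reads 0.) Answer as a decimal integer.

Per-access translation:
#0 VA=0x680000420 (w,user):
  [0] read 0x33 idx=26: raw=0x36087 flags P=1 W=1 U=1 S=1
  ✓ 0x36420 (huge @L0)  — 1 lookups
#1 VA=0xC26026EB (w,kernel):
  [0] read 0x33 idx=3: raw=0x38007 flags P=1 W=1 U=1 S=0
  [1] read 0x38 idx=19: raw=0x3B007 flags P=1 W=1 U=1 S=0
  [2] read 0x3B idx=2: raw=0x3F007 flags P=1 W=1 U=1 S=0
  ✓ 0x3F6EB  — 3 lookups
#2 VA=0x41E05B30 (w,kernel):
  [0] read 0x33 idx=1: raw=0x41007 flags P=1 W=1 U=1 S=0
  [1] read 0x41 idx=15: raw=0x42007 flags P=1 W=1 U=1 S=0
  [2] read 0x42 idx=5: raw=0x43007 flags P=1 W=1 U=1 S=0
  ✓ 0x43B30  — 3 lookups
#3 VA=0x3C00006E8 (r,user):
  [0] read 0x33 idx=15: raw=0x45087 flags P=1 W=1 U=1 S=1
  ✓ 0x456E8 (huge @L0)  — 1 lookups
#4 VA=0x502000A3F (r,kernel):
  [0] read 0x33 idx=20: raw=0x48007 flags P=1 W=1 U=1 S=0
  [1] read 0x48 idx=16: raw=0x4B087 flags P=1 W=1 U=1 S=1
  ✓ 0x4BA3F (huge @L1)  — 2 lookups
#5 VA=0x74181285D (w,user):
  [0] read 0x33 idx=29: raw=0x4C007 flags P=1 W=1 U=1 S=0
  [1] read 0x4C idx=12: raw=0x4E007 flags P=1 W=1 U=1 S=0
  [2] read 0x4E idx=18: raw=0x68002 flags P=0 W=1 U=0 S=0
  ⇒ fault: PAGE_NOT_PRESENT  — 3 lookups

Entries read for #1: 3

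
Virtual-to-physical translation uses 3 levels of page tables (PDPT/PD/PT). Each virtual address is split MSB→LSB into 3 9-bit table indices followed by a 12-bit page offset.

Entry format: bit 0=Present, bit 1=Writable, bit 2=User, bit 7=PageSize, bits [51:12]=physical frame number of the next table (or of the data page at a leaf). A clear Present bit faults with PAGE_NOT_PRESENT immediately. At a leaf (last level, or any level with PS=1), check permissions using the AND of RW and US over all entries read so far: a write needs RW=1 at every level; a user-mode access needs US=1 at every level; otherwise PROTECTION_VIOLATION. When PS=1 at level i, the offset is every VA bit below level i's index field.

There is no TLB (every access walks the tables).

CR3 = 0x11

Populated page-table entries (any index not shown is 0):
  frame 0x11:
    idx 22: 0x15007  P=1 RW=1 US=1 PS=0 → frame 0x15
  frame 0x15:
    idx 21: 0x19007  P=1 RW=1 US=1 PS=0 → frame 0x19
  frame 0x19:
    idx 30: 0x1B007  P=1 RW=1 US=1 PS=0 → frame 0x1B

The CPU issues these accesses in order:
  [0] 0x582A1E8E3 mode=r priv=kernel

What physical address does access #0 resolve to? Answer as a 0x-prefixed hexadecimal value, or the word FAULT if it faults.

Trace:
#0 VA=0x582A1E8E3 (r,kernel):
  L0 @0x11[22] → 0x15007  P=1,RW=1,US=1,PS=0
  L1 @0x15[21] → 0x19007  P=1,RW=1,US=1,PS=0
  L2 @0x19[30] → 0x1B007  P=1,RW=1,US=1,PS=0
  ✓ 0x1B8E3  — 3 lookups

Access #0 PA: 0x1B8E3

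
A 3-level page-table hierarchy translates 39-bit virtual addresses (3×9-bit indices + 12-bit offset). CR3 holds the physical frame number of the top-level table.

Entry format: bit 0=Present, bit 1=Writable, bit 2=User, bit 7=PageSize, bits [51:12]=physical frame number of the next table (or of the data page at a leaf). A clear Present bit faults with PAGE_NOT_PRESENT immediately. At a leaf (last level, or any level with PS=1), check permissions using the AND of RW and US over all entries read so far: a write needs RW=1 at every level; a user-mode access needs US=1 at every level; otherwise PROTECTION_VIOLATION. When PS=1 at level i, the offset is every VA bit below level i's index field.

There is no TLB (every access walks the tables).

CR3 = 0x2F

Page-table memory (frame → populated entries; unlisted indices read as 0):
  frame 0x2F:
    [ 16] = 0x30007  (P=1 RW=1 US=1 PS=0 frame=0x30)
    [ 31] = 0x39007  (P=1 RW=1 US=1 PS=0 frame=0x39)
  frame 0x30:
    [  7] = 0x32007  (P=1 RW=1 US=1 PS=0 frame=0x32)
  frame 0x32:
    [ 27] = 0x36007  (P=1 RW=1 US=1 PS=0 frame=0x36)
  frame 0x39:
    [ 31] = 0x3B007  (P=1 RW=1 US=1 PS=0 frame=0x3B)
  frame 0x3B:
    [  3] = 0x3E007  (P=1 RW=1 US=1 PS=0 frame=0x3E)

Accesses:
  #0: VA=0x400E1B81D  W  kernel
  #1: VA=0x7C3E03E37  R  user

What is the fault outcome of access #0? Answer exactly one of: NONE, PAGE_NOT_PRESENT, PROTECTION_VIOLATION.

Walk each access:
#0 VA=0x400E1B81D (w,kernel):
  L0: frame=0x2F idx=16 entry=0x30007 [P=1 RW=1 US=1 PS=0]
  L1: frame=0x30 idx=7 entry=0x32007 [P=1 RW=1 US=1 PS=0]
  L2: frame=0x32 idx=27 entry=0x36007 [P=1 RW=1 US=1 PS=0]
  → PA=0x3681D  (3 entries read)
#1 VA=0x7C3E03E37 (r,user):
  L0: frame=0x2F idx=31 entry=0x39007 [P=1 RW=1 US=1 PS=0]
  L1: frame=0x39 idx=31 entry=0x3B007 [P=1 RW=1 US=1 PS=0]
  L2: frame=0x3B idx=3 entry=0x3E007 [P=1 RW=1 US=1 PS=0]
  → PA=0x3EE37  (3 entries read)

Access #0 fault: NONE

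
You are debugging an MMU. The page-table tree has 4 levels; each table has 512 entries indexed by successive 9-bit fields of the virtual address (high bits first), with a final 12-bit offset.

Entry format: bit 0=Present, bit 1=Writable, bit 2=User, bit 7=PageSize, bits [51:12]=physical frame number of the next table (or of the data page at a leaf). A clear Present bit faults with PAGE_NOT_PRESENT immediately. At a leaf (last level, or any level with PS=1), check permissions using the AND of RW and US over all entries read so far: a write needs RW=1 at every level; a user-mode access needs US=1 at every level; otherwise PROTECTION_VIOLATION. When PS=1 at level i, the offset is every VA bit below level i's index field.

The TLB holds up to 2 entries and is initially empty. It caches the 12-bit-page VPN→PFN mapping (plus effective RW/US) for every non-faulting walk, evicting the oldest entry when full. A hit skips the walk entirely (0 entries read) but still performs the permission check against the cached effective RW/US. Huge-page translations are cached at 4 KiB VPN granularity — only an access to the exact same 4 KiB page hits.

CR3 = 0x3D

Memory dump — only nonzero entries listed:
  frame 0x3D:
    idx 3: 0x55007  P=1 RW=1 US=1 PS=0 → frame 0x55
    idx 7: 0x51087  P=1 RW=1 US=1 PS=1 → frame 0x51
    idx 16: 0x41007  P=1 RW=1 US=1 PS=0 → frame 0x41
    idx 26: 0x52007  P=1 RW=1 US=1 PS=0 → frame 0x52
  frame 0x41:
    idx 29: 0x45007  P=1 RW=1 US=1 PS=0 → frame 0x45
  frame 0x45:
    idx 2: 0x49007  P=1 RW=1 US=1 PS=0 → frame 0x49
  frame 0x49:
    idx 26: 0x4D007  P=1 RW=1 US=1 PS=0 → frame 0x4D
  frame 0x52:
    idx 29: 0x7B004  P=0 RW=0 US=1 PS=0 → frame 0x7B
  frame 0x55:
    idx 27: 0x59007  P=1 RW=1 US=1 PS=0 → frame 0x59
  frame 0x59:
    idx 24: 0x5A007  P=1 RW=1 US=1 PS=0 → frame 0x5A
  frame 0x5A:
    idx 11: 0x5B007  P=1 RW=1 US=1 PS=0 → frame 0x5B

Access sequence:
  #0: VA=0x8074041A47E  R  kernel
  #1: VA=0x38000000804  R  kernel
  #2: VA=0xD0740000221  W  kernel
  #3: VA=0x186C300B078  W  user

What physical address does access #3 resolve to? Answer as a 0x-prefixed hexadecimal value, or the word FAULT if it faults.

Walk each access:
#0 VA=0x8074041A47E (r,kernel):
  L0: frame=0x3D idx=16 entry=0x41007 [P=1 RW=1 US=1 PS=0]
  L1: frame=0x41 idx=29 entry=0x45007 [P=1 RW=1 US=1 PS=0]
  L2: frame=0x45 idx=2 entry=0x49007 [P=1 RW=1 US=1 PS=0]
  L3: frame=0x49 idx=26 entry=0x4D007 [P=1 RW=1 US=1 PS=0]
  → PA=0x4D47E  (4 entries read)
#1 VA=0x38000000804 (r,kernel):
  L0: frame=0x3D idx=7 entry=0x51087 [P=1 RW=1 US=1 PS=1]
  → PA=0x51804 (huge @L0)  (1 entries read)
#2 VA=0xD0740000221 (w,kernel):
  L0: frame=0x3D idx=26 entry=0x52007 [P=1 RW=1 US=1 PS=0]
  L1: frame=0x52 idx=29 entry=0x7B004 [P=0 RW=0 US=1 PS=0]
  ⇒ fault: PAGE_NOT_PRESENT  — 2 lookups
#3 VA=0x186C300B078 (w,user):
  L0: frame=0x3D idx=3 entry=0x55007 [P=1 RW=1 US=1 PS=0]
  L1: frame=0x55 idx=27 entry=0x59007 [P=1 RW=1 US=1 PS=0]
  L2: frame=0x59 idx=24 entry=0x5A007 [P=1 RW=1 US=1 PS=0]
  L3: frame=0x5A idx=11 entry=0x5B007 [P=1 RW=1 US=1 PS=0]
  → PA=0x5B078  (4 entries read)

Access #3 PA: 0x5B078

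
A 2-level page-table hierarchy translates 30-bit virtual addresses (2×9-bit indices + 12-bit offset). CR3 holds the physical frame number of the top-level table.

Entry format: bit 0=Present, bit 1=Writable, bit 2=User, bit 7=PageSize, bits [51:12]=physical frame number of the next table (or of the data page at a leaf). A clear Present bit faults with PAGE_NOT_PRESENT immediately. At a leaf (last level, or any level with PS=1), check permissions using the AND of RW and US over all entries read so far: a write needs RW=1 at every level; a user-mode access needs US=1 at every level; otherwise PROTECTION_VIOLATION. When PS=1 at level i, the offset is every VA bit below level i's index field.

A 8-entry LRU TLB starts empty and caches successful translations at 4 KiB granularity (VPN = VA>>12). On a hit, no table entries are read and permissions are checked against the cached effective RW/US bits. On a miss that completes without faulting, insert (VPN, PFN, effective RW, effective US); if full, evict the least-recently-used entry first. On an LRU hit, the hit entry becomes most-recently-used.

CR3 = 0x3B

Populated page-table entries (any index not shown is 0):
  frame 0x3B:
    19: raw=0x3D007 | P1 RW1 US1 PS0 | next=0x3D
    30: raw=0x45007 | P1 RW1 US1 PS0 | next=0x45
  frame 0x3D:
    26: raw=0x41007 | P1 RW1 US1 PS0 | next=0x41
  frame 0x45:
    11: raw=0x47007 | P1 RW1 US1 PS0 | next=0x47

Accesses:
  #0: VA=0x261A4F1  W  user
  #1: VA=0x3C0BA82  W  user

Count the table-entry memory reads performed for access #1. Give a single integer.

Trace:
#0 VA=0x261A4F1 (w,user):
  [0] read 0x3B idx=19: raw=0x3D007 flags P=1 W=1 U=1 S=0
  [1] read 0x3D idx=26: raw=0x41007 flags P=1 W=1 U=1 S=0
  → PA=0x414F1  (2 entries read)
#1 VA=0x3C0BA82 (w,user):
  [0] read 0x3B idx=30: raw=0x45007 flags P=1 W=1 U=1 S=0
  [1] read 0x45 idx=11: raw=0x47007 flags P=1 W=1 U=1 S=0
  → PA=0x47A82  (2 entries read)

Entries read for #1: 2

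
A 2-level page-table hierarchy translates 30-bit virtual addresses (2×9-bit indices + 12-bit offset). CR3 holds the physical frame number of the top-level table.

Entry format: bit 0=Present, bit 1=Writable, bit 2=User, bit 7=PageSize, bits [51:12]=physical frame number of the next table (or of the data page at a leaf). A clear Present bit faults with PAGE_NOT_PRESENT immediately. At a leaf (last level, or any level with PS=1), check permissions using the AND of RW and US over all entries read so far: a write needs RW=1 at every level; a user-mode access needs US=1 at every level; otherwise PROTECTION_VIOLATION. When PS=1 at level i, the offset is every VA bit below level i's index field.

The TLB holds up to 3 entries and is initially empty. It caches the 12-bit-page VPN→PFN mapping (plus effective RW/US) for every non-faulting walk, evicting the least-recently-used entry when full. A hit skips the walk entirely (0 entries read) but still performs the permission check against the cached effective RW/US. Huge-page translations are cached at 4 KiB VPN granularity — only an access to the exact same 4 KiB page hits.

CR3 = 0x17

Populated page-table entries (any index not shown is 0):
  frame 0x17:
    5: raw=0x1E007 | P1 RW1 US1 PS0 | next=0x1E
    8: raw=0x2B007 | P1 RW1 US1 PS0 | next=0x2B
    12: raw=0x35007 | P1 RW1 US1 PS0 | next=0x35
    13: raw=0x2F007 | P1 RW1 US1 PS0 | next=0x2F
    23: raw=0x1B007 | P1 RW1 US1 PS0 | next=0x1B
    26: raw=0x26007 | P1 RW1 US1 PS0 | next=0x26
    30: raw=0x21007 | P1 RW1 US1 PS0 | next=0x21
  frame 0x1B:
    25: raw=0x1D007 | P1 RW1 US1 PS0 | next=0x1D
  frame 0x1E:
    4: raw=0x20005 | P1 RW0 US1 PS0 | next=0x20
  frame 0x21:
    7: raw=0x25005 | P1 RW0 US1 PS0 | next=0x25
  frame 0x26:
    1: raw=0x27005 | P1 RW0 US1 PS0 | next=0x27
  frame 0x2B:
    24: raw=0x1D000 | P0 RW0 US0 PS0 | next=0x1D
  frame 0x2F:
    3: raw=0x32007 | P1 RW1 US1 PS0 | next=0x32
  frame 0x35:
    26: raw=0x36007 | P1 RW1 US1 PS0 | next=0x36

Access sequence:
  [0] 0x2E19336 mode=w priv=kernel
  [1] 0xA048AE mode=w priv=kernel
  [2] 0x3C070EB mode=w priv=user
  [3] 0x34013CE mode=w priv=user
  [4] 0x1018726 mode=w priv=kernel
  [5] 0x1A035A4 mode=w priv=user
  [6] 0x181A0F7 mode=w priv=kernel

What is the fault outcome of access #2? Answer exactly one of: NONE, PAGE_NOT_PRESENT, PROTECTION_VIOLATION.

Per-access translation:
#0 VA=0x2E19336 (w,kernel):
  lvl0: tbl 0x17, slot 23 ⇒ 0x1B007 (P1/RW1/US1/PS0)
  lvl1: tbl 0x1B, slot 25 ⇒ 0x1D007 (P1/RW1/US1/PS0)
  ⇒ phys 0x1D336  [2 reads]
#1 VA=0xA048AE (w,kernel):
  lvl0: tbl 0x17, slot 5 ⇒ 0x1E007 (P1/RW1/US1/PS0)
  lvl1: tbl 0x1E, slot 4 ⇒ 0x20005 (P1/RW0/US1/PS0)
  ✗ PROTECTION_VIOLATION  [2 reads]
#2 VA=0x3C070EB (w,user):
  lvl0: tbl 0x17, slot 30 ⇒ 0x21007 (P1/RW1/US1/PS0)
  lvl1: tbl 0x21, slot 7 ⇒ 0x25005 (P1/RW0/US1/PS0)
  ✗ PROTECTION_VIOLATION  [2 reads]
#3 VA=0x34013CE (w,user):
  lvl0: tbl 0x17, slot 26 ⇒ 0x26007 (P1/RW1/US1/PS0)
  lvl1: tbl 0x26, slot 1 ⇒ 0x27005 (P1/RW0/US1/PS0)
  ✗ PROTECTION_VIOLATION  [2 reads]
#4 VA=0x1018726 (w,kernel):
  lvl0: tbl 0x17, slot 8 ⇒ 0x2B007 (P1/RW1/US1/PS0)
  lvl1: tbl 0x2B, slot 24 ⇒ 0x1D000 (P0/RW0/US0/PS0)
  ✗ PAGE_NOT_PRESENT  [2 reads]
#5 VA=0x1A035A4 (w,user):
  lvl0: tbl 0x17, slot 13 ⇒ 0x2F007 (P1/RW1/US1/PS0)
  lvl1: tbl 0x2F, slot 3 ⇒ 0x32007 (P1/RW1/US1/PS0)
  ⇒ phys 0x325A4  [2 reads]
#6 VA=0x181A0F7 (w,kernel):
  lvl0: tbl 0x17, slot 12 ⇒ 0x35007 (P1/RW1/US1/PS0)
  lvl1: tbl 0x35, slot 26 ⇒ 0x36007 (P1/RW1/US1/PS0)
  ⇒ phys 0x360F7  [2 reads]

Access #2 fault: PROTECTION_VIOLATION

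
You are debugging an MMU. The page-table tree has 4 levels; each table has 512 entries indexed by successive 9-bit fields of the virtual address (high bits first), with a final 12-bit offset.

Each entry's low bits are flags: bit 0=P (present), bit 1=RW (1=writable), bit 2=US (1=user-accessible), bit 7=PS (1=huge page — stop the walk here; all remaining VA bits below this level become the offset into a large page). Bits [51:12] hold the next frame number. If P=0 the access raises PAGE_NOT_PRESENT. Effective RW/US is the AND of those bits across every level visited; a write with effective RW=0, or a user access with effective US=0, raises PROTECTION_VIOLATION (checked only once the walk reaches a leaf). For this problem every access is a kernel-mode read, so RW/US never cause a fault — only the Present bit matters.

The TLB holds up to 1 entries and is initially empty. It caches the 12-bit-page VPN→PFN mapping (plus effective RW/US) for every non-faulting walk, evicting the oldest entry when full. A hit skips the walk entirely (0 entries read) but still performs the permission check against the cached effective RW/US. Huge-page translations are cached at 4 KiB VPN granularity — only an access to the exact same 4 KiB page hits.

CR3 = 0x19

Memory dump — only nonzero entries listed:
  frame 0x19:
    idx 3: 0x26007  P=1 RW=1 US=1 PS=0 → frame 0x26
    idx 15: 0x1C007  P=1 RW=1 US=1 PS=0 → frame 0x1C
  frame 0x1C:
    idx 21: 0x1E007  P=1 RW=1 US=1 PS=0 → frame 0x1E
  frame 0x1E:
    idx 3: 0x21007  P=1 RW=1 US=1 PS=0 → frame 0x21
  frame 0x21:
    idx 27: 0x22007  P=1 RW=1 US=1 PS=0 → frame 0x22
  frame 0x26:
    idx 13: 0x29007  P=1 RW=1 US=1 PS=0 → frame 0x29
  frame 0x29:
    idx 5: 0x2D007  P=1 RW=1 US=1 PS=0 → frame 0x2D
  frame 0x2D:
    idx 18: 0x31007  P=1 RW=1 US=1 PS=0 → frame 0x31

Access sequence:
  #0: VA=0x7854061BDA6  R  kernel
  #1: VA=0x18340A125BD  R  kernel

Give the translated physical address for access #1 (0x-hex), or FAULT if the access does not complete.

Per-access translation:
#0 VA=0x7854061BDA6 (r,kernel):
  [0] read 0x19 idx=15: raw=0x1C007 flags P=1 W=1 U=1 S=0
  [1] read 0x1C idx=21: raw=0x1E007 flags P=1 W=1 U=1 S=0
  [2] read 0x1E idx=3: raw=0x21007 flags P=1 W=1 U=1 S=0
  [3] read 0x21 idx=27: raw=0x22007 flags P=1 W=1 U=1 S=0
  ⇒ phys 0x22DA6  [4 reads]
#1 VA=0x18340A125BD (r,kernel):
  [0] read 0x19 idx=3: raw=0x26007 flags P=1 W=1 U=1 S=0
  [1] read 0x26 idx=13: raw=0x29007 flags P=1 W=1 U=1 S=0
  [2] read 0x29 idx=5: raw=0x2D007 flags P=1 W=1 U=1 S=0
  [3] read 0x2D idx=18: raw=0x31007 flags P=1 W=1 U=1 S=0
  ⇒ phys 0x315BD  [4 reads]

Access #1 PA: 0x315BD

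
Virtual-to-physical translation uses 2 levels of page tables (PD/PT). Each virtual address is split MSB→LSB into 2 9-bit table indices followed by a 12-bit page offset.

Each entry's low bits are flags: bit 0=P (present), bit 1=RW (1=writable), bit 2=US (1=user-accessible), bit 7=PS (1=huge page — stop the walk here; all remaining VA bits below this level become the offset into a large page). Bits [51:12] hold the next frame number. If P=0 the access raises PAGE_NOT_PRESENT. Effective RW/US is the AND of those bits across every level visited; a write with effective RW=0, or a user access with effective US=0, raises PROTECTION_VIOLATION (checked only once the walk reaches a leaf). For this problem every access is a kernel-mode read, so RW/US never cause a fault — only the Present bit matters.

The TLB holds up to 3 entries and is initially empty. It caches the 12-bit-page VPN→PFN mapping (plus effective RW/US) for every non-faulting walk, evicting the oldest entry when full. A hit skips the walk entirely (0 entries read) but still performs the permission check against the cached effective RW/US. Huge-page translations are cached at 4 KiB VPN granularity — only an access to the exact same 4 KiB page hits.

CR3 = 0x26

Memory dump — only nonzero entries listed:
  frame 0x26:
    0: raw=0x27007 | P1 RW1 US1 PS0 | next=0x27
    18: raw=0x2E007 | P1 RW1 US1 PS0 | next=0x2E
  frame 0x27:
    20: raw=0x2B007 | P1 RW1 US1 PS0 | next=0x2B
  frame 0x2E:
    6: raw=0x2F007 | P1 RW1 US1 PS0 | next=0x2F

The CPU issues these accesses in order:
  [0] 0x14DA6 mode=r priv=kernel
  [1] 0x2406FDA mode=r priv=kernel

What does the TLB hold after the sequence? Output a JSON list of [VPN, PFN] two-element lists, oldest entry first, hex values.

Walk each access:
#0 VA=0x14DA6 (r,kernel):
  lvl0: tbl 0x26, slot 0 ⇒ 0x27007 (P1/RW1/US1/PS0)
  lvl1: tbl 0x27, slot 20 ⇒ 0x2B007 (P1/RW1/US1/PS0)
  ⇒ phys 0x2BDA6  [2 reads]
#1 VA=0x2406FDA (r,kernel):
  lvl0: tbl 0x26, slot 18 ⇒ 0x2E007 (P1/RW1/US1/PS0)
  lvl1: tbl 0x2E, slot 6 ⇒ 0x2F007 (P1/RW1/US1/PS0)
  ⇒ phys 0x2FFDA  [2 reads]

TLB: [["0x14", "0x2B"], ["0x2406", "0x2F"]]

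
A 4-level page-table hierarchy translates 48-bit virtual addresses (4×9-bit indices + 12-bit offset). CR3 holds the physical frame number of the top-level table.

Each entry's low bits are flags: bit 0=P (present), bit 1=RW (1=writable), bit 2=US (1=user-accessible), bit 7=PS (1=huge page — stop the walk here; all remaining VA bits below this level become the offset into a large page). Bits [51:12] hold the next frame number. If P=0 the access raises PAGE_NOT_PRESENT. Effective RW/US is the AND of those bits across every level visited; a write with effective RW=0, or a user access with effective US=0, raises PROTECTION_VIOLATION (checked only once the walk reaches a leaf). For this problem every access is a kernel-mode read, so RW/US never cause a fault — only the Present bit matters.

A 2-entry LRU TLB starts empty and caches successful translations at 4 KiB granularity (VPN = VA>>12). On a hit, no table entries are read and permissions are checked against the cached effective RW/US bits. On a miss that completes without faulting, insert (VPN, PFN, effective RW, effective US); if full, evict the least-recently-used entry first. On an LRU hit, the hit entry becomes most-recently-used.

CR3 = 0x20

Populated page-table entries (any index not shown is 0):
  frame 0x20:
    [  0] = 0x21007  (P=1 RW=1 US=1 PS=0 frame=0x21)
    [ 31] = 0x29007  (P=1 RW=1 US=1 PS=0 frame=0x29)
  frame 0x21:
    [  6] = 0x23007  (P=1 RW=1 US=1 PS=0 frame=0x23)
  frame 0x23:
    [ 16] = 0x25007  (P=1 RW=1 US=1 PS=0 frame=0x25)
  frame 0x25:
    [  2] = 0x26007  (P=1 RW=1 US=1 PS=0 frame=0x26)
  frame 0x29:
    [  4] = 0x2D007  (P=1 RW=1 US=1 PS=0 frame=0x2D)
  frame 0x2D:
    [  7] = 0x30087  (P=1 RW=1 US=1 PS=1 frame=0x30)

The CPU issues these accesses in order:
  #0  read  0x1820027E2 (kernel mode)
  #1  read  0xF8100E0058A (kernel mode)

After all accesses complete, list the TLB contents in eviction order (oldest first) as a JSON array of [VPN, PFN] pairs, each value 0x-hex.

Per-access translation:
#0 VA=0x1820027E2 (r,kernel):
  L0 @0x20[0] → 0x21007  P=1,RW=1,US=1,PS=0
  L1 @0x21[6] → 0x23007  P=1,RW=1,US=1,PS=0
  L2 @0x23[16] → 0x25007  P=1,RW=1,US=1,PS=0
  L3 @0x25[2] → 0x26007  P=1,RW=1,US=1,PS=0
  ⇒ phys 0x267E2  [4 reads]
#1 VA=0xF8100E0058A (r,kernel):
  L0 @0x20[31] → 0x29007  P=1,RW=1,US=1,PS=0
  L1 @0x29[4] → 0x2D007  P=1,RW=1,US=1,PS=0
  L2 @0x2D[7] → 0x30087  P=1,RW=1,US=1,PS=1
  ⇒ phys 0x3058A (huge @L2)  [3 reads]

TLB: [["0x182002", "0x26"], ["0xF8100E00", "0x30"]]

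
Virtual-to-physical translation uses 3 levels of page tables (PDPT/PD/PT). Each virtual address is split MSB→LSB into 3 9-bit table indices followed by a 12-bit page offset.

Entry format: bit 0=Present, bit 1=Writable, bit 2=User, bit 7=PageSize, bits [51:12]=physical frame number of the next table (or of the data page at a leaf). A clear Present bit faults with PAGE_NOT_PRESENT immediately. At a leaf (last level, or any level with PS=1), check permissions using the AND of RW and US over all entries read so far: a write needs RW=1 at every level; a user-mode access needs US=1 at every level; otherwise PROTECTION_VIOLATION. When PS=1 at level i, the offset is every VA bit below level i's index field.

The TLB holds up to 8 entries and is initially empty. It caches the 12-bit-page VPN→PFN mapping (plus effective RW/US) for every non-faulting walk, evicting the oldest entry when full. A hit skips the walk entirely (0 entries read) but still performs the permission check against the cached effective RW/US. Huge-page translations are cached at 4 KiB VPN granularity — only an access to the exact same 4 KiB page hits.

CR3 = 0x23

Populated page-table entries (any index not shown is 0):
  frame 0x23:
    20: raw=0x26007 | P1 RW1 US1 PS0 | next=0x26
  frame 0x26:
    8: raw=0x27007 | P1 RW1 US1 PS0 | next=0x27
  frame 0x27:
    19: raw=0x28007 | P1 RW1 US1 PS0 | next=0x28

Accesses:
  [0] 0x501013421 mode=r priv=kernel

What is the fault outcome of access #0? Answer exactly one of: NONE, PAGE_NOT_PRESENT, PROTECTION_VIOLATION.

Walk each access:
#0 VA=0x501013421 (r,kernel):
  [0] read 0x23 idx=20: raw=0x26007 flags P=1 W=1 U=1 S=0
  [1] read 0x26 idx=8: raw=0x27007 flags P=1 W=1 U=1 S=0
  [2] read 0x27 idx=19: raw=0x28007 flags P=1 W=1 U=1 S=0
  → PA=0x28421  (3 entries read)

Access #0 fault: NONE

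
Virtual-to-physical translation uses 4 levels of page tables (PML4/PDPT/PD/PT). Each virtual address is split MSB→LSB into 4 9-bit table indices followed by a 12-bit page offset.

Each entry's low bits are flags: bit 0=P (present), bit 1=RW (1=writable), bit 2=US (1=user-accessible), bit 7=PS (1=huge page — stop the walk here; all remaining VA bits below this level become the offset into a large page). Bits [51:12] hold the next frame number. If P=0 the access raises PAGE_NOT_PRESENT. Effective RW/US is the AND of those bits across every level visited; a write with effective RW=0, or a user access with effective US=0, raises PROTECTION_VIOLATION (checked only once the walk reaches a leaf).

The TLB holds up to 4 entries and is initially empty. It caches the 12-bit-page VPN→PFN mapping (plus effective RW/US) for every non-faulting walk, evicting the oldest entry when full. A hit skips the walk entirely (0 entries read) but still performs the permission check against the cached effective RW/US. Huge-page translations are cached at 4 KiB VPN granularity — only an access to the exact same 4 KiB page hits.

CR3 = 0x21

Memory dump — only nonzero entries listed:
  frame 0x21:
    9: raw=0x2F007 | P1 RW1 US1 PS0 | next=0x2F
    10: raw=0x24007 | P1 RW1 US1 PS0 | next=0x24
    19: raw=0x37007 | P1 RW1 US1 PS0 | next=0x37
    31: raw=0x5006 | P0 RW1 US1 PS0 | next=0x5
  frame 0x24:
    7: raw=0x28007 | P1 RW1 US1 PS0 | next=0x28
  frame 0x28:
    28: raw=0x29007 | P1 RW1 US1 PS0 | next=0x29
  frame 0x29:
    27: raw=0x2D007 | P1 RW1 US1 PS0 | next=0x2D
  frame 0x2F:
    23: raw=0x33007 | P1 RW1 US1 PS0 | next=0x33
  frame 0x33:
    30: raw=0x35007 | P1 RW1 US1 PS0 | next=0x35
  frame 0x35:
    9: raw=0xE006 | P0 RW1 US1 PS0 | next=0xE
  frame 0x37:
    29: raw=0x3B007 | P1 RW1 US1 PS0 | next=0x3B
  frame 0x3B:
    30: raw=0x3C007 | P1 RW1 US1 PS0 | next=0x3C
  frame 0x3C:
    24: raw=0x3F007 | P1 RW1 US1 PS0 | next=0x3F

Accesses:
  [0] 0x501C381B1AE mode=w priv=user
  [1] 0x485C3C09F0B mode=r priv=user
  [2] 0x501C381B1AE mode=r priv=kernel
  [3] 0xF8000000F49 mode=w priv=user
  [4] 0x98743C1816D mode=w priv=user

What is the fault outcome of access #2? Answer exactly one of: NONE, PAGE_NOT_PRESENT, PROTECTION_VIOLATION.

Per-access translation:
#0 VA=0x501C381B1AE (w,user):
  L0: frame=0x21 idx=10 entry=0x24007 [P=1 RW=1 US=1 PS=0]
  L1: frame=0x24 idx=7 entry=0x28007 [P=1 RW=1 US=1 PS=0]
  L2: frame=0x28 idx=28 entry=0x29007 [P=1 RW=1 US=1 PS=0]
  L3: frame=0x29 idx=27 entry=0x2D007 [P=1 RW=1 US=1 PS=0]
  ✓ 0x2D1AE  — 4 lookups
#1 VA=0x485C3C09F0B (r,user):
  L0: frame=0x21 idx=9 entry=0x2F007 [P=1 RW=1 US=1 PS=0]
  L1: frame=0x2F idx=23 entry=0x33007 [P=1 RW=1 US=1 PS=0]
  L2: frame=0x33 idx=30 entry=0x35007 [P=1 RW=1 US=1 PS=0]
  L3: frame=0x35 idx=9 entry=0xE006 [P=0 RW=1 US=1 PS=0]
  ✗ PAGE_NOT_PRESENT  [4 reads]
#2 VA=0x501C381B1AE (r,kernel):
  TLB hit vpn=0x501C381B → PA=0x2D1AE
#3 VA=0xF8000000F49 (w,user):
  L0: frame=0x21 idx=31 entry=0x5006 [P=0 RW=1 US=1 PS=0]
  ✗ PAGE_NOT_PRESENT  [1 reads]
#4 VA=0x98743C1816D (w,user):
  L0: frame=0x21 idx=19 entry=0x37007 [P=1 RW=1 US=1 PS=0]
  L1: frame=0x37 idx=29 entry=0x3B007 [P=1 RW=1 US=1 PS=0]
  L2: frame=0x3B idx=30 entry=0x3C007 [P=1 RW=1 US=1 PS=0]
  L3: frame=0x3C idx=24 entry=0x3F007 [P=1 RW=1 US=1 PS=0]
  ✓ 0x3F16D  — 4 lookups

Access #2 fault: NONE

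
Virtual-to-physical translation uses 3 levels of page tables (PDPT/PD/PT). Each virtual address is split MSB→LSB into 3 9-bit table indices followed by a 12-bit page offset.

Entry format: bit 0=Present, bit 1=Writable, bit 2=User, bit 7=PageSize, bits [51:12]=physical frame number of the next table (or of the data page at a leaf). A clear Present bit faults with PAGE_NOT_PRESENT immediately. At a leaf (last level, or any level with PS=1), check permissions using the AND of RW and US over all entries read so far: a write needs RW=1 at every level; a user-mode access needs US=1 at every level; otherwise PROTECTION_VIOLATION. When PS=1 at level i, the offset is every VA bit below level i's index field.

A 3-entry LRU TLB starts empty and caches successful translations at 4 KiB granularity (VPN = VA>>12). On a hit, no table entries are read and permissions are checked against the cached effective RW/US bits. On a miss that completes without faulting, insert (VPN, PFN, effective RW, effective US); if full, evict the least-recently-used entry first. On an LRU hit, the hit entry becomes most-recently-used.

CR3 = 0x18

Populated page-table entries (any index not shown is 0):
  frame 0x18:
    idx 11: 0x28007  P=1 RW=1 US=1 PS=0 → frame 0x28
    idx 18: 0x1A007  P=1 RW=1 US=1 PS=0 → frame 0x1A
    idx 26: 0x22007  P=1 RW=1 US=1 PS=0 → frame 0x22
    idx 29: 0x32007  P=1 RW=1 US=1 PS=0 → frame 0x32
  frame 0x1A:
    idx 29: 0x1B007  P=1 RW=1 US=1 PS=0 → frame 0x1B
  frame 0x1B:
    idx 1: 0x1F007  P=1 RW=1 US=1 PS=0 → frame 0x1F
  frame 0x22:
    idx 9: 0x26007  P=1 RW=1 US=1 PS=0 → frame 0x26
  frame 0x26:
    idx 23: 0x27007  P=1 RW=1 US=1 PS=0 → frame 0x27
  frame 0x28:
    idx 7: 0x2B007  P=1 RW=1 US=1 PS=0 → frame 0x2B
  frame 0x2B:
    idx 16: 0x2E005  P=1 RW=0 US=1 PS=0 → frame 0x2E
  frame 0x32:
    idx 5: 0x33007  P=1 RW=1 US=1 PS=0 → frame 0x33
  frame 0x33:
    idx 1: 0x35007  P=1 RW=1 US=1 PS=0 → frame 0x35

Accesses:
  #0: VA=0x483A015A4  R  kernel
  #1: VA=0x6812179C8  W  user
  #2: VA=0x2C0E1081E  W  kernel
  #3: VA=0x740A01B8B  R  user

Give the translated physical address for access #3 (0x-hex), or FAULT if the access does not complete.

Walk each access:
#0 VA=0x483A015A4 (r,kernel):
  L0: frame=0x18 idx=18 entry=0x1A007 [P=1 RW=1 US=1 PS=0]
  L1: frame=0x1A idx=29 entry=0x1B007 [P=1 RW=1 US=1 PS=0]
  L2: frame=0x1B idx=1 entry=0x1F007 [P=1 RW=1 US=1 PS=0]
  ✓ 0x1F5A4  — 3 lookups
#1 VA=0x6812179C8 (w,user):
  L0: frame=0x18 idx=26 entry=0x22007 [P=1 RW=1 US=1 PS=0]
  L1: frame=0x22 idx=9 entry=0x26007 [P=1 RW=1 US=1 PS=0]
  L2: frame=0x26 idx=23 entry=0x27007 [P=1 RW=1 US=1 PS=0]
  ✓ 0x279C8  — 3 lookups
#2 VA=0x2C0E1081E (w,kernel):
  L0: frame=0x18 idx=11 entry=0x28007 [P=1 RW=1 US=1 PS=0]
  L1: frame=0x28 idx=7 entry=0x2B007 [P=1 RW=1 US=1 PS=0]
  L2: frame=0x2B idx=16 entry=0x2E005 [P=1 RW=0 US=1 PS=0]
  ⇒ fault: PROTECTION_VIOLATION  — 3 lookups
#3 VA=0x740A01B8B (r,user):
  L0: frame=0x18 idx=29 entry=0x32007 [P=1 RW=1 US=1 PS=0]
  L1: frame=0x32 idx=5 entry=0x33007 [P=1 RW=1 US=1 PS=0]
  L2: frame=0x33 idx=1 entry=0x35007 [P=1 RW=1 US=1 PS=0]
  ✓ 0x35B8B  — 3 lookups

Access #3 PA: 0x35B8B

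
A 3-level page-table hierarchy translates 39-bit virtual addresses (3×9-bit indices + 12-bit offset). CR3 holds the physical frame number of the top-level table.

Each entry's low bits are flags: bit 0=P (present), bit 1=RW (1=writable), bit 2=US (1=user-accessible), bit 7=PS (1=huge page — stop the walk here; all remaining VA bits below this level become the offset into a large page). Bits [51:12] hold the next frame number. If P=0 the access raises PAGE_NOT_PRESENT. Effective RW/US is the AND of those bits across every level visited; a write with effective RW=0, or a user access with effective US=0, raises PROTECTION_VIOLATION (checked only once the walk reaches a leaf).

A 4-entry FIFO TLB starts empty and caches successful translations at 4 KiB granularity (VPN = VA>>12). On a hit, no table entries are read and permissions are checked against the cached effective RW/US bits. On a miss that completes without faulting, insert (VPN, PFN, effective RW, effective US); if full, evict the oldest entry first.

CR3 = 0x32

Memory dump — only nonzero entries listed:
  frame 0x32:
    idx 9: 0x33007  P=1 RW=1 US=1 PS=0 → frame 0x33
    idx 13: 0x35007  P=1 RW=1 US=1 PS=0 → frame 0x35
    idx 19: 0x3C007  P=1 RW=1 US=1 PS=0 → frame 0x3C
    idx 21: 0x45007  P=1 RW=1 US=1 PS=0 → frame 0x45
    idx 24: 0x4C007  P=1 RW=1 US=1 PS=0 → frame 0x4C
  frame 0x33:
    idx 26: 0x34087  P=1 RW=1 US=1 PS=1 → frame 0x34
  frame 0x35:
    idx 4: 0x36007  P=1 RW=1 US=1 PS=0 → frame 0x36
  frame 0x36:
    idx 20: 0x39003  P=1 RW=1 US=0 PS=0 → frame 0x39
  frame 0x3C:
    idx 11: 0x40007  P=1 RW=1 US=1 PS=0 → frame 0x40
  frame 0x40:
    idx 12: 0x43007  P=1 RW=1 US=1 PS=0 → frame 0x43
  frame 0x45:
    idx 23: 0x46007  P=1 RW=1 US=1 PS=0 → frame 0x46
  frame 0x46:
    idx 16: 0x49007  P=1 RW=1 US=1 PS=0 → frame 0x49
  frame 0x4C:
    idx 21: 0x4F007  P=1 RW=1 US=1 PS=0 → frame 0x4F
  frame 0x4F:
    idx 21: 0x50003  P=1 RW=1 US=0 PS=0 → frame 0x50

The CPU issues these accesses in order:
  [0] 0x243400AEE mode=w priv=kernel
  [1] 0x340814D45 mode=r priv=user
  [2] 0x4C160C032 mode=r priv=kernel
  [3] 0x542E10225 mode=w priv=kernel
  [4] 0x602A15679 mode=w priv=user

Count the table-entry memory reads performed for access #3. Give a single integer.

Walk each access:
#0 VA=0x243400AEE (w,kernel):
  [0] read 0x32 idx=9: raw=0x33007 flags P=1 W=1 U=1 S=0
  [1] read 0x33 idx=26: raw=0x34087 flags P=1 W=1 U=1 S=1
  → PA=0x34AEE (huge @L1)  (2 entries read)
#1 VA=0x340814D45 (r,user):
  [0] read 0x32 idx=13: raw=0x35007 flags P=1 W=1 U=1 S=0
  [1] read 0x35 idx=4: raw=0x36007 flags P=1 W=1 U=1 S=0
  [2] read 0x36 idx=20: raw=0x39003 flags P=1 W=1 U=0 S=0
  → PROTECTION_VIOLATION  (3 entries read)
#2 VA=0x4C160C032 (r,kernel):
  [0] read 0x32 idx=19: raw=0x3C007 flags P=1 W=1 U=1 S=0
  [1] read 0x3C idx=11: raw=0x40007 flags P=1 W=1 U=1 S=0
  [2] read 0x40 idx=12: raw=0x43007 flags P=1 W=1 U=1 S=0
  → PA=0x43032  (3 entries read)
#3 VA=0x542E10225 (w,kernel):
  [0] read 0x32 idx=21: raw=0x45007 flags P=1 W=1 U=1 S=0
  [1] read 0x45 idx=23: raw=0x46007 flags P=1 W=1 U=1 S=0
  [2] read 0x46 idx=16: raw=0x49007 flags P=1 W=1 U=1 S=0
  → PA=0x49225  (3 entries read)
#4 VA=0x602A15679 (w,user):
  [0] read 0x32 idx=24: raw=0x4C007 flags P=1 W=1 U=1 S=0
  [1] read 0x4C idx=21: raw=0x4F007 flags P=1 W=1 U=1 S=0
  [2] read 0x4F idx=21: raw=0x50003 flags P=1 W=1 U=0 S=0
  → PROTECTION_VIOLATION  (3 entries read)

Entries read for #3: 3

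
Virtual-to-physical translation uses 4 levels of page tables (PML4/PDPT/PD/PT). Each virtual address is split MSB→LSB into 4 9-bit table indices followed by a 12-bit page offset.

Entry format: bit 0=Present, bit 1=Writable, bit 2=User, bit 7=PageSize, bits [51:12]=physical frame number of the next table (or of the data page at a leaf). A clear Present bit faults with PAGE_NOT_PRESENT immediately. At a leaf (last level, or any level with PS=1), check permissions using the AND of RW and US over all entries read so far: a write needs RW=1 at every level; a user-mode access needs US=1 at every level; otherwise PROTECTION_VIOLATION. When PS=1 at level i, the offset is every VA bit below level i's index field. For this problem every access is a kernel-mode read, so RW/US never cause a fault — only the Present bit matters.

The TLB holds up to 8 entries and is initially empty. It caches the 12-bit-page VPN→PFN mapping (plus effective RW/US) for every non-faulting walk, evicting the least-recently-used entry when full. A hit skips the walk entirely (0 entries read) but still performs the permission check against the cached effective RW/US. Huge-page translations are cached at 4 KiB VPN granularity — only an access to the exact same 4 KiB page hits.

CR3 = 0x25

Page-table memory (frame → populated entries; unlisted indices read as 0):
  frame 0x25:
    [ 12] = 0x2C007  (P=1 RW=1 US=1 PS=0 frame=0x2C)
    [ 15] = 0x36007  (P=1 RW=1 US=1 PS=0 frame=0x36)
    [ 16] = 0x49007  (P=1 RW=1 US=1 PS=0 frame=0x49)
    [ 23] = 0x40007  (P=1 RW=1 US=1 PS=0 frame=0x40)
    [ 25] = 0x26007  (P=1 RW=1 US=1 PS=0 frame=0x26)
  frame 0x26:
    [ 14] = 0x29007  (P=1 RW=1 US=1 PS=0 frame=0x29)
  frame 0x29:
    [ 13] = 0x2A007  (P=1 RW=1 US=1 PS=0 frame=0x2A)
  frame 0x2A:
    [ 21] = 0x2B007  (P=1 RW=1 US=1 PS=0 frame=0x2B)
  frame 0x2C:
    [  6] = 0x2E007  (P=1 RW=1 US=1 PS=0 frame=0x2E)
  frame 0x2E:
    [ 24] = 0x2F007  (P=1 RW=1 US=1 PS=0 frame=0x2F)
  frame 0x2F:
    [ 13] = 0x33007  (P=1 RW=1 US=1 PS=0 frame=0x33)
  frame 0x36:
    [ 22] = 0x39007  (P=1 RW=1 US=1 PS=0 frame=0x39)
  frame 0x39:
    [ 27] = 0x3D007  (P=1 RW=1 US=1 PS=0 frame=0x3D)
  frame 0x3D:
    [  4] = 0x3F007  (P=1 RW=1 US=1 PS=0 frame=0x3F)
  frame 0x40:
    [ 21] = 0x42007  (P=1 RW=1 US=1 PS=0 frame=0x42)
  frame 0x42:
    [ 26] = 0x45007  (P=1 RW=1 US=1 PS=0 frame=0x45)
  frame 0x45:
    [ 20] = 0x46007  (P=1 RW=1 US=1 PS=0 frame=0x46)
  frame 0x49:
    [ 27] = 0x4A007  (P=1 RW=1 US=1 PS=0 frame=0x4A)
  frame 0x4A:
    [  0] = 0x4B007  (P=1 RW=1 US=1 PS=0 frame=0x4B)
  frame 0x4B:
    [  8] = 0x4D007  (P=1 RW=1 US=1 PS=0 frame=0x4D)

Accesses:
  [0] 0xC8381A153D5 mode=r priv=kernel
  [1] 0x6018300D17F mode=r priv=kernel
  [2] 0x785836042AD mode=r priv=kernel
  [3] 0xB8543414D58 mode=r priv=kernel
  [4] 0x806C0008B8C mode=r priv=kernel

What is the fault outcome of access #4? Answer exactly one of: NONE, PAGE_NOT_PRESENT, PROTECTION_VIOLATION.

Walk each access:
#0 VA=0xC8381A153D5 (r,kernel):
  L0: frame=0x25 idx=25 entry=0x26007 [P=1 RW=1 US=1 PS=0]
  L1: frame=0x26 idx=14 entry=0x29007 [P=1 RW=1 US=1 PS=0]
  L2: frame=0x29 idx=13 entry=0x2A007 [P=1 RW=1 US=1 PS=0]
  L3: frame=0x2A idx=21 entry=0x2B007 [P=1 RW=1 US=1 PS=0]
  ✓ 0x2B3D5  — 4 lookups
#1 VA=0x6018300D17F (r,kernel):
  L0: frame=0x25 idx=12 entry=0x2C007 [P=1 RW=1 US=1 PS=0]
  L1: frame=0x2C idx=6 entry=0x2E007 [P=1 RW=1 US=1 PS=0]
  L2: frame=0x2E idx=24 entry=0x2F007 [P=1 RW=1 US=1 PS=0]
  L3: frame=0x2F idx=13 entry=0x33007 [P=1 RW=1 US=1 PS=0]
  ✓ 0x3317F  — 4 lookups
#2 VA=0x785836042AD (r,kernel):
  L0: frame=0x25 idx=15 entry=0x36007 [P=1 RW=1 US=1 PS=0]
  L1: frame=0x36 idx=22 entry=0x39007 [P=1 RW=1 US=1 PS=0]
  L2: frame=0x39 idx=27 entry=0x3D007 [P=1 RW=1 US=1 PS=0]
  L3: frame=0x3D idx=4 entry=0x3F007 [P=1 RW=1 US=1 PS=0]
  ✓ 0x3F2AD  — 4 lookups
#3 VA=0xB8543414D58 (r,kernel):
  L0: frame=0x25 idx=23 entry=0x40007 [P=1 RW=1 US=1 PS=0]
  L1: frame=0x40 idx=21 entry=0x42007 [P=1 RW=1 US=1 PS=0]
  L2: frame=0x42 idx=26 entry=0x45007 [P=1 RW=1 US=1 PS=0]
  L3: frame=0x45 idx=20 entry=0x46007 [P=1 RW=1 US=1 PS=0]
  ✓ 0x46D58  — 4 lookups
#4 VA=0x806C0008B8C (r,kernel):
  L0: frame=0x25 idx=16 entry=0x49007 [P=1 RW=1 US=1 PS=0]
  L1: frame=0x49 idx=27 entry=0x4A007 [P=1 RW=1 US=1 PS=0]
  L2: frame=0x4A idx=0 entry=0x4B007 [P=1 RW=1 US=1 PS=0]
  L3: frame=0x4B idx=8 entry=0x4D007 [P=1 RW=1 US=1 PS=0]
  ✓ 0x4DB8C  — 4 lookups

Access #4 fault: NONE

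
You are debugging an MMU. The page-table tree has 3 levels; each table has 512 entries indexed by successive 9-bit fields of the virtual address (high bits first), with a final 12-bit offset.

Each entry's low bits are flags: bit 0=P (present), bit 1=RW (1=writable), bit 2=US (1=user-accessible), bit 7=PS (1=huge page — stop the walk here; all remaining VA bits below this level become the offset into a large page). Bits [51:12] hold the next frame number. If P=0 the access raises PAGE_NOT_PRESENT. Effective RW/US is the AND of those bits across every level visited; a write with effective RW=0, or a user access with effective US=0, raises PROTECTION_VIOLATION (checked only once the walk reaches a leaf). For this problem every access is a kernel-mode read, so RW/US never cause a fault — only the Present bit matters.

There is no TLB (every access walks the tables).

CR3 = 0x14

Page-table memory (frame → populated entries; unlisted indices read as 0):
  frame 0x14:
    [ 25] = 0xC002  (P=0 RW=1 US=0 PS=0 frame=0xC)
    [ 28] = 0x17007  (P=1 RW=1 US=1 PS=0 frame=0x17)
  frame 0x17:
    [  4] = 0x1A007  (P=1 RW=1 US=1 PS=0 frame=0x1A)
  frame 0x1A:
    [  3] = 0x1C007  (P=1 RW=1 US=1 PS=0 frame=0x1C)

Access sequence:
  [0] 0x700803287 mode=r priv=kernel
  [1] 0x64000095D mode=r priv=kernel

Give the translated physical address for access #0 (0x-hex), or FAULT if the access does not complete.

Trace:
#0 VA=0x700803287 (r,kernel):
  lvl0: tbl 0x14, slot 28 ⇒ 0x17007 (P1/RW1/US1/PS0)
  lvl1: tbl 0x17, slot 4 ⇒ 0x1A007 (P1/RW1/US1/PS0)
  lvl2: tbl 0x1A, slot 3 ⇒ 0x1C007 (P1/RW1/US1/PS0)
  ⇒ phys 0x1C287  [3 reads]
#1 VA=0x64000095D (r,kernel):
  lvl0: tbl 0x14, slot 25 ⇒ 0xC002 (P0/RW1/US0/PS0)
  → PAGE_NOT_PRESENT  (1 entries read)

Access #0 PA: 0x1C287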